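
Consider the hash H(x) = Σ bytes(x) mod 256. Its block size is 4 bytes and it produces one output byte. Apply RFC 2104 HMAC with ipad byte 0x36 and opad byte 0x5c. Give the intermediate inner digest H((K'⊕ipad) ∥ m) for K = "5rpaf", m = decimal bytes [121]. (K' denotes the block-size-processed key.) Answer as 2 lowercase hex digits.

03

Key "5rpaf" = 35 72 70 61 66 is 5 bytes > B = 4, so hash it first: H(key) = de, then zero-pad to 4 bytes: K' = de 00 00 00.
K' ⊕ ipad = e8 36 36 36.
Inner input = e8 36 36 36 ∥ 79.
Inner hash: sum = 232+54+54+54+121 = 515; mod 256 = 3 → 03.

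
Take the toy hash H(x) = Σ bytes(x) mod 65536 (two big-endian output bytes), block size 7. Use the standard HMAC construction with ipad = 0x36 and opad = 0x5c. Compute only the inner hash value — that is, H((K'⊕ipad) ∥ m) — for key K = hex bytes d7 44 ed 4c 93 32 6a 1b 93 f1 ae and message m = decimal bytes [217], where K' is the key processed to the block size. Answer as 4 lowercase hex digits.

0300

Key hex bytes d7 44 ed 4c 93 32 6a 1b 93 f1 ae is 11 bytes > B = 7, so hash it first: H(key) = 05 d0, then zero-pad to 7 bytes: K' = 05 d0 00 00 00 00 00.
K' ⊕ ipad = 33 e6 36 36 36 36 36.
Inner input = 33 e6 36 36 36 36 36 ∥ d9.
Inner hash: sum = 51+230+54+54+54+54+54+217 = 768 → 03 00.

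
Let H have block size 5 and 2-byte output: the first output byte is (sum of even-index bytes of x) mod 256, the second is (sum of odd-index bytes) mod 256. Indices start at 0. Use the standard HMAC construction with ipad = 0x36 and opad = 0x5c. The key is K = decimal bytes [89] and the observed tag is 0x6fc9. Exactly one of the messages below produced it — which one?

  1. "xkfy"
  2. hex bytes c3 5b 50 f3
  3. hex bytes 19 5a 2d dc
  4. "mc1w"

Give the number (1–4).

3

Key decimal bytes [89] = 59 is 1 byte ≤ B = 5; zero-pad to 5 bytes: K' = 59 00 00 00 00.
K' ⊕ ipad = 6f 36 36 36 36; K' ⊕ opad = 05 5c 5c 5c 5c.
m1: inner = H(6f 36 36 36 36 78 6b 66 79) = bf 4a; tag = H(05 5c 5c 5c 5c bf 4a) = 0777
m2: inner = H(6f 36 36 36 36 c3 5b 50 f3) = 29 7f; tag = H(05 5c 5c 5c 5c 29 7f) = 3ce1
m3: inner = H(6f 36 36 36 36 19 5a 2d dc) = 11 b2; tag = H(05 5c 5c 5c 5c 11 b2) = 6fc9 ← matches
m4: inner = H(6f 36 36 36 36 6d 63 31 77) = b5 0a; tag = H(05 5c 5c 5c 5c b5 0a) = c76d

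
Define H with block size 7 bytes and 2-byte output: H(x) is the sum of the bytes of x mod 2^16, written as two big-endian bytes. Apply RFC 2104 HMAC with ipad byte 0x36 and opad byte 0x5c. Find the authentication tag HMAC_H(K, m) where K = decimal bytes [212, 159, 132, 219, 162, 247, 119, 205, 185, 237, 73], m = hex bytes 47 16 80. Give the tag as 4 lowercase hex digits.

Key decimal bytes [212, 159, 132, 219, 162, 247, 119, 205, 185, 237, 73] = d4 9f 84 db a2 f7 77 cd b9 ed 49 is 11 bytes > B = 7, so hash it first: H(key) = 07 9e, then zero-pad to 7 bytes: K' = 07 9e 00 00 00 00 00.
K' ⊕ ipad = 31 a8 36 36 36 36 36.  K' ⊕ opad = 5b c2 5c 5c 5c 5c 5c.
Inner input = (K'⊕ipad) ∥ m = 31 a8 36 36 36 36 36 ∥ 47 16 80.
Inner hash: sum = 49+168+54+54+54+54+54+71+22+128 = 708 → 02 c4.
Outer input = (K'⊕opad) ∥ inner = 5b c2 5c 5c 5c 5c 5c ∥ 02 c4.
Outer hash (tag): sum = 91+194+92+92+92+92+92+2+196 = 943 → 03 af.

03af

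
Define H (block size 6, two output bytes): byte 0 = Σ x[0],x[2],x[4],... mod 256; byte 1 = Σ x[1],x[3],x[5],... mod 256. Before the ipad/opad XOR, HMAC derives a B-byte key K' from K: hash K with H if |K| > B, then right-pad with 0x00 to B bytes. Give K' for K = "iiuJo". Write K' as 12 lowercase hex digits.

6969754a6f00

Key "iiuJo" = 69 69 75 4a 6f is 5 bytes ≤ B = 6; zero-pad to 6 bytes: K' = 69 69 75 4a 6f 00.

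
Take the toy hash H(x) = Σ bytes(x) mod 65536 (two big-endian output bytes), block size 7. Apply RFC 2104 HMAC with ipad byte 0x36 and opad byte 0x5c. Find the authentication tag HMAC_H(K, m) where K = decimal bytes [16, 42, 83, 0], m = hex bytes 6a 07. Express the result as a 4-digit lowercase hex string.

Key decimal bytes [16, 42, 83, 0] = 10 2a 53 00 is 4 bytes ≤ B = 7; zero-pad to 7 bytes: K' = 10 2a 53 00 00 00 00.
K' ⊕ ipad = 26 1c 65 36 36 36 36.  K' ⊕ opad = 4c 76 0f 5c 5c 5c 5c.
Inner input = (K'⊕ipad) ∥ m = 26 1c 65 36 36 36 36 ∥ 6a 07.
Inner hash: sum = 38+28+101+54+54+54+54+106+7 = 496 → 01 f0.
Outer input = (K'⊕opad) ∥ inner = 4c 76 0f 5c 5c 5c 5c ∥ 01 f0.
Outer hash (tag): sum = 76+118+15+92+92+92+92+1+240 = 818 → 03 32.

0332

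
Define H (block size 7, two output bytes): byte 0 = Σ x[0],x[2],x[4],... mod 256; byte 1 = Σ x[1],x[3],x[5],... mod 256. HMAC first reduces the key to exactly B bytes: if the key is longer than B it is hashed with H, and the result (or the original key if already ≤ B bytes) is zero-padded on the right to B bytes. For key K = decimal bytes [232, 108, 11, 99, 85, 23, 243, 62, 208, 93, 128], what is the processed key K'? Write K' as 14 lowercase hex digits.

|K| = 11 > B = 7, so first hash the key.
H(K): even-index sum = 907 mod 256 = 139; odd-index sum = 385 mod 256 = 129 → 8b 81.
Zero-pad H(K) = 8b 81 to 7 bytes: K' = 8b 81 00 00 00 00 00.

8b810000000000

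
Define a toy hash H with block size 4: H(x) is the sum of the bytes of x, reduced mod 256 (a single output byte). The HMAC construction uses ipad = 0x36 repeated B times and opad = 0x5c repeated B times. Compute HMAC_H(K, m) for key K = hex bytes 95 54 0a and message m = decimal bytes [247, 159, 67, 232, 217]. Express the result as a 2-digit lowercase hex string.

94

Key hex bytes 95 54 0a is 3 bytes ≤ B = 4; zero-pad to 4 bytes: K' = 95 54 0a 00.
K' ⊕ ipad = a3 62 3c 36.  K' ⊕ opad = c9 08 56 5c.
Inner input = (K'⊕ipad) ∥ m = a3 62 3c 36 ∥ f7 9f 43 e8 d9.
Inner hash: sum = 163+98+60+54+247+159+67+232+217 = 1297; mod 256 = 17 → 11.
Outer input = (K'⊕opad) ∥ inner = c9 08 56 5c ∥ 11.
Outer hash (tag): sum = 201+8+86+92+17 = 404; mod 256 = 148 → 94.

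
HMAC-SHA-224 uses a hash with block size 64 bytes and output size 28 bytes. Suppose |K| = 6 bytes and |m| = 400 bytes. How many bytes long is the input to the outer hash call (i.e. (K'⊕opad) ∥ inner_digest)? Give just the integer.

Key is 6 ≤ 64 bytes, zero-padded: |K'| = 64.
Outer input = (K'⊕opad) ∥ H(inner) → 64 + 28 = 92 bytes.

92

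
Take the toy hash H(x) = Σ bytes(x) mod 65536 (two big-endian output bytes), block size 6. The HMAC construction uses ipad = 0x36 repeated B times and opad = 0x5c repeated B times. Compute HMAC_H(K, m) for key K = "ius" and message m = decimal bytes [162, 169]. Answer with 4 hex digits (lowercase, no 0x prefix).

Key "ius" = 69 75 73 is 3 bytes ≤ B = 6; zero-pad to 6 bytes: K' = 69 75 73 00 00 00.
K' ⊕ ipad = 5f 43 45 36 36 36.  K' ⊕ opad = 35 29 2f 5c 5c 5c.
Inner input = (K'⊕ipad) ∥ m = 5f 43 45 36 36 36 ∥ a2 a9.
Inner hash: sum = 95+67+69+54+54+54+162+169 = 724 → 02 d4.
Outer input = (K'⊕opad) ∥ inner = 35 29 2f 5c 5c 5c ∥ 02 d4.
Outer hash (tag): sum = 53+41+47+92+92+92+2+212 = 631 → 02 77.

0277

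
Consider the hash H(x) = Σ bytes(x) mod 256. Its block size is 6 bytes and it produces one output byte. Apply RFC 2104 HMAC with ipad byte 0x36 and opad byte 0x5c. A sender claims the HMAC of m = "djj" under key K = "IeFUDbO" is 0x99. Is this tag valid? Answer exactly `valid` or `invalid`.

Key "IeFUDbO" = 49 65 46 55 44 62 4f is 7 bytes > B = 6, so hash it first: H(key) = 3e, then zero-pad to 6 bytes: K' = 3e 00 00 00 00 00.
K' ⊕ ipad = 08 36 36 36 36 36; K' ⊕ opad = 62 5c 5c 5c 5c 5c.
Inner hash: sum = 8+54+54+54+54+54+100+106+106 = 590; mod 256 = 78 → 4e.
Outer hash (recomputed tag): sum = 98+92+92+92+92+92+78 = 636; mod 256 = 124 → 7c.
Recomputed tag = 7c; claimed = 99 → mismatch.

invalid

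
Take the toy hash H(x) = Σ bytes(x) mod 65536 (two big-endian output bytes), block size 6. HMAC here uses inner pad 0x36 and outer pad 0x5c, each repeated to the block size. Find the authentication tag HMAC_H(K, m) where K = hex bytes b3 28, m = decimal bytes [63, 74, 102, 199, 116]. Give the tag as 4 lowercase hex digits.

037b

Key hex bytes b3 28 is 2 bytes ≤ B = 6; zero-pad to 6 bytes: K' = b3 28 00 00 00 00.
K' ⊕ ipad = 85 1e 36 36 36 36.  K' ⊕ opad = ef 74 5c 5c 5c 5c.
Inner input = (K'⊕ipad) ∥ m = 85 1e 36 36 36 36 ∥ 3f 4a 66 c7 74.
Inner hash: sum = 133+30+54+54+54+54+63+74+102+199+116 = 933 → 03 a5.
Outer input = (K'⊕opad) ∥ inner = ef 74 5c 5c 5c 5c ∥ 03 a5.
Outer hash (tag): sum = 239+116+92+92+92+92+3+165 = 891 → 03 7b.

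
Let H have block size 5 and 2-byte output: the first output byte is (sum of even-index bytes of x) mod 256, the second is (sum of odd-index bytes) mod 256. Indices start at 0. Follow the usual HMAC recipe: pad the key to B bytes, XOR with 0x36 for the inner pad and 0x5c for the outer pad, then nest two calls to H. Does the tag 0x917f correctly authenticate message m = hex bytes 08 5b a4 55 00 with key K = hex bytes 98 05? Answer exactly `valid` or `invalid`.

valid

Key hex bytes 98 05 is 2 bytes ≤ B = 5; zero-pad to 5 bytes: K' = 98 05 00 00 00.
K' ⊕ ipad = ae 33 36 36 36; K' ⊕ opad = c4 59 5c 5c 5c.
Inner hash: even-index sum = 458 mod 256 = 202; odd-index sum = 277 mod 256 = 21 → ca 15.
Outer hash (recomputed tag): even-index sum = 401 mod 256 = 145; odd-index sum = 383 mod 256 = 127 → 91 7f.
Recomputed tag = 917f; claimed = 917f → match.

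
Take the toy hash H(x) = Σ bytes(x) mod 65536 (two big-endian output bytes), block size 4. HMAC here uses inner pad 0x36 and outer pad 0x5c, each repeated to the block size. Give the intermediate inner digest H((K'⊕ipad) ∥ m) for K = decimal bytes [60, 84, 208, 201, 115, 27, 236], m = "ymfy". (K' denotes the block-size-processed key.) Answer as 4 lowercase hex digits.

02fb

Key decimal bytes [60, 84, 208, 201, 115, 27, 236] = 3c 54 d0 c9 73 1b ec is 7 bytes > B = 4, so hash it first: H(key) = 03 a3, then zero-pad to 4 bytes: K' = 03 a3 00 00.
K' ⊕ ipad = 35 95 36 36.
Inner input = 35 95 36 36 ∥ 79 6d 66 79.
Inner hash: sum = 53+149+54+54+121+109+102+121 = 763 → 02 fb.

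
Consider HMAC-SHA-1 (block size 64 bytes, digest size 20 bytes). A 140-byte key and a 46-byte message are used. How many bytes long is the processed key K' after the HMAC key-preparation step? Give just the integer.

64

Key is 140 > 64 bytes, so it is hashed to 20 bytes then zero-padded to 64: |K'| = 64.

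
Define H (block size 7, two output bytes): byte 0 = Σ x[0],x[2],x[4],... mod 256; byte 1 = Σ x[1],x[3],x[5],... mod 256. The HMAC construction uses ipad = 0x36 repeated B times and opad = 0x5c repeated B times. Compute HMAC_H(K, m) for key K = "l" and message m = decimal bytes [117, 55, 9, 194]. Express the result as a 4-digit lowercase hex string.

Key "l" = 6c is 1 byte ≤ B = 7; zero-pad to 7 bytes: K' = 6c 00 00 00 00 00 00.
K' ⊕ ipad = 5a 36 36 36 36 36 36.  K' ⊕ opad = 30 5c 5c 5c 5c 5c 5c.
Inner input = (K'⊕ipad) ∥ m = 5a 36 36 36 36 36 36 ∥ 75 37 09 c2.
Inner hash: even-index sum = 501 mod 256 = 245; odd-index sum = 288 mod 256 = 32 → f5 20.
Outer input = (K'⊕opad) ∥ inner = 30 5c 5c 5c 5c 5c 5c ∥ f5 20.
Outer hash (tag): even-index sum = 356 mod 256 = 100; odd-index sum = 521 mod 256 = 9 → 64 09.

6409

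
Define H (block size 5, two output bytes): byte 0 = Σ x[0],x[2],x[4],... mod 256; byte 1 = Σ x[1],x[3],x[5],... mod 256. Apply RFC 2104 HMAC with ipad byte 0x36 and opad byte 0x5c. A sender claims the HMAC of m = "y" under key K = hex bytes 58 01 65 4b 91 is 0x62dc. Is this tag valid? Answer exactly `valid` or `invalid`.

Key hex bytes 58 01 65 4b 91 is exactly B = 5 bytes: K' = 58 01 65 4b 91.
K' ⊕ ipad = 6e 37 53 7d a7; K' ⊕ opad = 04 5d 39 17 cd.
Inner hash: even-index sum = 360 mod 256 = 104; odd-index sum = 301 mod 256 = 45 → 68 2d.
Outer hash (recomputed tag): even-index sum = 311 mod 256 = 55; odd-index sum = 220 mod 256 = 220 → 37 dc.
Recomputed tag = 37dc; claimed = 62dc → mismatch.

invalid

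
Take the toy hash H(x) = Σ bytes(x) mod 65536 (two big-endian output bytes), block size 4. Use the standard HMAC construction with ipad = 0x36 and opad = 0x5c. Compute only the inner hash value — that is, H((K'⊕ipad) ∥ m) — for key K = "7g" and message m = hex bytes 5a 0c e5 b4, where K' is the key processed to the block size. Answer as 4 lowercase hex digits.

02bd

Key "7g" = 37 67 is 2 bytes ≤ B = 4; zero-pad to 4 bytes: K' = 37 67 00 00.
K' ⊕ ipad = 01 51 36 36.
Inner input = 01 51 36 36 ∥ 5a 0c e5 b4.
Inner hash: sum = 1+81+54+54+90+12+229+180 = 701 → 02 bd.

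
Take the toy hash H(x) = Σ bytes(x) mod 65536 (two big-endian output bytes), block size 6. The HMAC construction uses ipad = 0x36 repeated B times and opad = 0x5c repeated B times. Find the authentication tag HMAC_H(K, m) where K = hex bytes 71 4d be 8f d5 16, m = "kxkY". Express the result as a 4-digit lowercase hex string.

0377

Key hex bytes 71 4d be 8f d5 16 is exactly B = 6 bytes: K' = 71 4d be 8f d5 16.
K' ⊕ ipad = 47 7b 88 b9 e3 20.  K' ⊕ opad = 2d 11 e2 d3 89 4a.
Inner input = (K'⊕ipad) ∥ m = 47 7b 88 b9 e3 20 ∥ 6b 78 6b 59.
Inner hash: sum = 71+123+136+185+227+32+107+120+107+89 = 1197 → 04 ad.
Outer input = (K'⊕opad) ∥ inner = 2d 11 e2 d3 89 4a ∥ 04 ad.
Outer hash (tag): sum = 45+17+226+211+137+74+4+173 = 887 → 03 77.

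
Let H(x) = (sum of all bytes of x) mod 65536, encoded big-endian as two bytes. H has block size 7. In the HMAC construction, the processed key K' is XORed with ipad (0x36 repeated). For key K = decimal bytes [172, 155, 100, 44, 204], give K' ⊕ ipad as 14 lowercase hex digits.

9aad521afa3636

Key decimal bytes [172, 155, 100, 44, 204] = ac 9b 64 2c cc is 5 bytes ≤ B = 7; zero-pad to 7 bytes: K' = ac 9b 64 2c cc 00 00.
XOR each byte with 0x36: ac⊕36=9a, 9b⊕36=ad, 64⊕36=52, 2c⊕36=1a, cc⊕36=fa, 00⊕36=36, 00⊕36=36.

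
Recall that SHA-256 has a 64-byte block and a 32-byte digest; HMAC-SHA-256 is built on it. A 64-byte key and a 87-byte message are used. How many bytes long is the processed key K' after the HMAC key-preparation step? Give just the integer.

Key is 64 ≤ 64 bytes, zero-padded: |K'| = 64.

64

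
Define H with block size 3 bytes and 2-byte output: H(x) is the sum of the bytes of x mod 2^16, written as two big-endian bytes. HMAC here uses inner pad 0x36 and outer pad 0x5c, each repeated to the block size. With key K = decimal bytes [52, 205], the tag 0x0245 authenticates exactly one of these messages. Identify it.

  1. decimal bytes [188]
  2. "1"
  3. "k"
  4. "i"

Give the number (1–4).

1

Key decimal bytes [52, 205] = 34 cd is 2 bytes ≤ B = 3; zero-pad to 3 bytes: K' = 34 cd 00.
K' ⊕ ipad = 02 fb 36; K' ⊕ opad = 68 91 5c.
m1: inner = H(02 fb 36 bc) = 01 ef; tag = H(68 91 5c 01 ef) = 0245 ← matches
m2: inner = H(02 fb 36 31) = 01 64; tag = H(68 91 5c 01 64) = 01ba
m3: inner = H(02 fb 36 6b) = 01 9e; tag = H(68 91 5c 01 9e) = 01f4
m4: inner = H(02 fb 36 69) = 01 9c; tag = H(68 91 5c 01 9c) = 01f2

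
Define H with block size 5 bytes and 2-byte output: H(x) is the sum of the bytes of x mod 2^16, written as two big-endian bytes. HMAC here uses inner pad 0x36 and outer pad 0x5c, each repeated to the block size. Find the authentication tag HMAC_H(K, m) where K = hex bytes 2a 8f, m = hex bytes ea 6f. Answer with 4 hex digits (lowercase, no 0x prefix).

Key hex bytes 2a 8f is 2 bytes ≤ B = 5; zero-pad to 5 bytes: K' = 2a 8f 00 00 00.
K' ⊕ ipad = 1c b9 36 36 36.  K' ⊕ opad = 76 d3 5c 5c 5c.
Inner input = (K'⊕ipad) ∥ m = 1c b9 36 36 36 ∥ ea 6f.
Inner hash: sum = 28+185+54+54+54+234+111 = 720 → 02 d0.
Outer input = (K'⊕opad) ∥ inner = 76 d3 5c 5c 5c ∥ 02 d0.
Outer hash (tag): sum = 118+211+92+92+92+2+208 = 815 → 03 2f.

032f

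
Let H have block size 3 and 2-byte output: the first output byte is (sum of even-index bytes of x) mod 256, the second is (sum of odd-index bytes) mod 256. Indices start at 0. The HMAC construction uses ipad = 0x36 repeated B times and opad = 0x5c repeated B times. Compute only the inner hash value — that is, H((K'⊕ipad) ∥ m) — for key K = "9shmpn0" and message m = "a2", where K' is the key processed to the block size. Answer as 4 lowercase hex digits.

dfd9

Key "9shmpn0" = 39 73 68 6d 70 6e 30 is 7 bytes > B = 3, so hash it first: H(key) = 41 4e, then zero-pad to 3 bytes: K' = 41 4e 00.
K' ⊕ ipad = 77 78 36.
Inner input = 77 78 36 ∥ 61 32.
Inner hash: even-index sum = 223 mod 256 = 223; odd-index sum = 217 mod 256 = 217 → df d9.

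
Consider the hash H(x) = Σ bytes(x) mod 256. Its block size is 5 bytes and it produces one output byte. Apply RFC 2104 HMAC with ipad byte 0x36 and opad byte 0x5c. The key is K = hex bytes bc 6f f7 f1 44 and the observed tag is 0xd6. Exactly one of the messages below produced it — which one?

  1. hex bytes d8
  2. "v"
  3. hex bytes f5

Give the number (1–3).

2

Key hex bytes bc 6f f7 f1 44 is exactly B = 5 bytes: K' = bc 6f f7 f1 44.
K' ⊕ ipad = 8a 59 c1 c7 72; K' ⊕ opad = e0 33 ab ad 18.
m1: inner = H(8a 59 c1 c7 72 d8) = b5; tag = H(e0 33 ab ad 18 b5) = 38
m2: inner = H(8a 59 c1 c7 72 76) = 53; tag = H(e0 33 ab ad 18 53) = d6 ← matches
m3: inner = H(8a 59 c1 c7 72 f5) = d2; tag = H(e0 33 ab ad 18 d2) = 55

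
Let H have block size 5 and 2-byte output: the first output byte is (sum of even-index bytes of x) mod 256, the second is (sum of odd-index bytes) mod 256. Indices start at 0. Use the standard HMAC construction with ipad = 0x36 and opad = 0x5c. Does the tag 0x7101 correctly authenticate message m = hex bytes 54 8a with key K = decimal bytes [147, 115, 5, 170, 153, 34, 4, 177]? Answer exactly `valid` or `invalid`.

valid

Key decimal bytes [147, 115, 5, 170, 153, 34, 4, 177] = 93 73 05 aa 99 22 04 b1 is 8 bytes > B = 5, so hash it first: H(key) = 35 f0, then zero-pad to 5 bytes: K' = 35 f0 00 00 00.
K' ⊕ ipad = 03 c6 36 36 36; K' ⊕ opad = 69 ac 5c 5c 5c.
Inner hash: even-index sum = 249 mod 256 = 249; odd-index sum = 336 mod 256 = 80 → f9 50.
Outer hash (recomputed tag): even-index sum = 369 mod 256 = 113; odd-index sum = 513 mod 256 = 1 → 71 01.
Recomputed tag = 7101; claimed = 7101 → match.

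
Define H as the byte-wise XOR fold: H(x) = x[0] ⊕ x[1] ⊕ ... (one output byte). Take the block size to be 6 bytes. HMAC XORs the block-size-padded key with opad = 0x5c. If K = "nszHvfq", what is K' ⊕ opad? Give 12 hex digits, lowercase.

125c5c5c5c5c

Key "nszHvfq" = 6e 73 7a 48 76 66 71 is 7 bytes > B = 6, so hash it first: H(key) = 4e, then zero-pad to 6 bytes: K' = 4e 00 00 00 00 00.
XOR each byte with 0x5c: 4e⊕5c=12, 00⊕5c=5c, 00⊕5c=5c, 00⊕5c=5c, 00⊕5c=5c, 00⊕5c=5c.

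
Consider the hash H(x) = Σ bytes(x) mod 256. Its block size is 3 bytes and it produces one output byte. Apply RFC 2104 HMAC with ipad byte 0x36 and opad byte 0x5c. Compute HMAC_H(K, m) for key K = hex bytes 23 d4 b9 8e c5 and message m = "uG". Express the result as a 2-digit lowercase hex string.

Key hex bytes 23 d4 b9 8e c5 is 5 bytes > B = 3, so hash it first: H(key) = 03, then zero-pad to 3 bytes: K' = 03 00 00.
K' ⊕ ipad = 35 36 36.  K' ⊕ opad = 5f 5c 5c.
Inner input = (K'⊕ipad) ∥ m = 35 36 36 ∥ 75 47.
Inner hash: sum = 53+54+54+117+71 = 349; mod 256 = 93 → 5d.
Outer input = (K'⊕opad) ∥ inner = 5f 5c 5c ∥ 5d.
Outer hash (tag): sum = 95+92+92+93 = 372; mod 256 = 116 → 74.

74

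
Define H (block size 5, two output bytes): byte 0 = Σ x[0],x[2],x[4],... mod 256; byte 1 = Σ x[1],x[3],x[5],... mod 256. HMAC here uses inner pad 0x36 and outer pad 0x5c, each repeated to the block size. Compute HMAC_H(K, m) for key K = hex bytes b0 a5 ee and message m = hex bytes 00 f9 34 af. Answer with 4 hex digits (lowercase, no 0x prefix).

f791

Key hex bytes b0 a5 ee is 3 bytes ≤ B = 5; zero-pad to 5 bytes: K' = b0 a5 ee 00 00.
K' ⊕ ipad = 86 93 d8 36 36.  K' ⊕ opad = ec f9 b2 5c 5c.
Inner input = (K'⊕ipad) ∥ m = 86 93 d8 36 36 ∥ 00 f9 34 af.
Inner hash: even-index sum = 828 mod 256 = 60; odd-index sum = 253 mod 256 = 253 → 3c fd.
Outer input = (K'⊕opad) ∥ inner = ec f9 b2 5c 5c ∥ 3c fd.
Outer hash (tag): even-index sum = 759 mod 256 = 247; odd-index sum = 401 mod 256 = 145 → f7 91.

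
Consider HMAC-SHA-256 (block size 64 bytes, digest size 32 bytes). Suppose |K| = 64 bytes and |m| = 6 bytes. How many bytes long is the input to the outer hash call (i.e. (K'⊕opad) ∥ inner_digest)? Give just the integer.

96

Key is 64 ≤ 64 bytes, zero-padded: |K'| = 64.
Outer input = (K'⊕opad) ∥ H(inner) → 64 + 32 = 96 bytes.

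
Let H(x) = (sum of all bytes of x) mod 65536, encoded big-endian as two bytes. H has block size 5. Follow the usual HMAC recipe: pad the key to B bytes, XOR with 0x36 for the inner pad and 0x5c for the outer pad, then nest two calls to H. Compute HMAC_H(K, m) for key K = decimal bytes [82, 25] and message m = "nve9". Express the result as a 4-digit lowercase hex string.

Key decimal bytes [82, 25] = 52 19 is 2 bytes ≤ B = 5; zero-pad to 5 bytes: K' = 52 19 00 00 00.
K' ⊕ ipad = 64 2f 36 36 36.  K' ⊕ opad = 0e 45 5c 5c 5c.
Inner input = (K'⊕ipad) ∥ m = 64 2f 36 36 36 ∥ 6e 76 65 39.
Inner hash: sum = 100+47+54+54+54+110+118+101+57 = 695 → 02 b7.
Outer input = (K'⊕opad) ∥ inner = 0e 45 5c 5c 5c ∥ 02 b7.
Outer hash (tag): sum = 14+69+92+92+92+2+183 = 544 → 02 20.

0220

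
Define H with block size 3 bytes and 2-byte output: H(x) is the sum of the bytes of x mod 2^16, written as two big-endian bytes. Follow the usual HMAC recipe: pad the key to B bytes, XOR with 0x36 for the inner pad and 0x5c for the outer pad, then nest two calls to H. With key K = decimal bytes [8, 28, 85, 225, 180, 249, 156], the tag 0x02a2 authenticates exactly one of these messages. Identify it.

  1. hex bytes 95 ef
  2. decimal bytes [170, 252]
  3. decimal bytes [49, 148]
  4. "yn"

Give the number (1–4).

Key decimal bytes [8, 28, 85, 225, 180, 249, 156] = 08 1c 55 e1 b4 f9 9c is 7 bytes > B = 3, so hash it first: H(key) = 03 a3, then zero-pad to 3 bytes: K' = 03 a3 00.
K' ⊕ ipad = 35 95 36; K' ⊕ opad = 5f ff 5c.
m1: inner = H(35 95 36 95 ef) = 02 84; tag = H(5f ff 5c 02 84) = 0240
m2: inner = H(35 95 36 aa fc) = 02 a6; tag = H(5f ff 5c 02 a6) = 0262
m3: inner = H(35 95 36 31 94) = 01 c5; tag = H(5f ff 5c 01 c5) = 0280
m4: inner = H(35 95 36 79 6e) = 01 e7; tag = H(5f ff 5c 01 e7) = 02a2 ← matches

4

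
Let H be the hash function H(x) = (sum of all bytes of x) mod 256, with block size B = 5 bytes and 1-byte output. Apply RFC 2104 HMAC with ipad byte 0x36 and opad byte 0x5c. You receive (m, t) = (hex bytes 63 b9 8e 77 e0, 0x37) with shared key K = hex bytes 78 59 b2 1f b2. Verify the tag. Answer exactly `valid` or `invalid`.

Key hex bytes 78 59 b2 1f b2 is exactly B = 5 bytes: K' = 78 59 b2 1f b2.
K' ⊕ ipad = 4e 6f 84 29 84; K' ⊕ opad = 24 05 ee 43 ee.
Inner hash: sum = 78+111+132+41+132+99+185+142+119+224 = 1263; mod 256 = 239 → ef.
Outer hash (recomputed tag): sum = 36+5+238+67+238+239 = 823; mod 256 = 55 → 37.
Recomputed tag = 37; claimed = 37 → match.

valid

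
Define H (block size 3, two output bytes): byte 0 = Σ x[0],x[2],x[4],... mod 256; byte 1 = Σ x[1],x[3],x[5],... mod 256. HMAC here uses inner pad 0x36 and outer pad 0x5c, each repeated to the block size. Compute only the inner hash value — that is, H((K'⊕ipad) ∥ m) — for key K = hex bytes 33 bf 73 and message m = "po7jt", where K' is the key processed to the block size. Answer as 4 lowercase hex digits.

Key hex bytes 33 bf 73 is exactly B = 3 bytes: K' = 33 bf 73.
K' ⊕ ipad = 05 89 45.
Inner input = 05 89 45 ∥ 70 6f 37 6a 74.
Inner hash: even-index sum = 291 mod 256 = 35; odd-index sum = 420 mod 256 = 164 → 23 a4.

23a4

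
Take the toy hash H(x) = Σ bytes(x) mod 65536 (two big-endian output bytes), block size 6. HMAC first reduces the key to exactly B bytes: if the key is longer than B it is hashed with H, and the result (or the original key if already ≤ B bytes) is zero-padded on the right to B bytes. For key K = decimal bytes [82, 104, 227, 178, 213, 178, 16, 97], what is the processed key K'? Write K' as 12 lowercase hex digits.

044700000000

|K| = 8 > B = 6, so first hash the key.
H(K): sum = 82+104+227+178+213+178+16+97 = 1095 → 04 47.
Zero-pad H(K) = 04 47 to 6 bytes: K' = 04 47 00 00 00 00.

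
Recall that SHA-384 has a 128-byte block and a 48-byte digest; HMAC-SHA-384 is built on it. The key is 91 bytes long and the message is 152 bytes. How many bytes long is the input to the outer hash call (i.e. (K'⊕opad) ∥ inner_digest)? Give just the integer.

176

Key is 91 ≤ 128 bytes, zero-padded: |K'| = 128.
Outer input = (K'⊕opad) ∥ H(inner) → 128 + 48 = 176 bytes.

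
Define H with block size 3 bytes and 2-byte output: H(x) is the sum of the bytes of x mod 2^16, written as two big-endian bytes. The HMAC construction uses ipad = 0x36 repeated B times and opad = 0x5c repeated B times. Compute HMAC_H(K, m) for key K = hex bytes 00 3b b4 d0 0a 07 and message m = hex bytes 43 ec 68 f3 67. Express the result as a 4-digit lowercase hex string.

Key hex bytes 00 3b b4 d0 0a 07 is 6 bytes > B = 3, so hash it first: H(key) = 01 d0, then zero-pad to 3 bytes: K' = 01 d0 00.
K' ⊕ ipad = 37 e6 36.  K' ⊕ opad = 5d 8c 5c.
Inner input = (K'⊕ipad) ∥ m = 37 e6 36 ∥ 43 ec 68 f3 67.
Inner hash: sum = 55+230+54+67+236+104+243+103 = 1092 → 04 44.
Outer input = (K'⊕opad) ∥ inner = 5d 8c 5c ∥ 04 44.
Outer hash (tag): sum = 93+140+92+4+68 = 397 → 01 8d.

018d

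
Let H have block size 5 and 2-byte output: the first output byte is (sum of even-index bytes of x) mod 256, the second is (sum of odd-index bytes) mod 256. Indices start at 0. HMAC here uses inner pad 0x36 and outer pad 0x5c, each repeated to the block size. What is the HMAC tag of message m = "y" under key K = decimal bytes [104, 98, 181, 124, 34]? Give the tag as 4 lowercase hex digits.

Key decimal bytes [104, 98, 181, 124, 34] = 68 62 b5 7c 22 is exactly B = 5 bytes: K' = 68 62 b5 7c 22.
K' ⊕ ipad = 5e 54 83 4a 14.  K' ⊕ opad = 34 3e e9 20 7e.
Inner input = (K'⊕ipad) ∥ m = 5e 54 83 4a 14 ∥ 79.
Inner hash: even-index sum = 245 mod 256 = 245; odd-index sum = 279 mod 256 = 23 → f5 17.
Outer input = (K'⊕opad) ∥ inner = 34 3e e9 20 7e ∥ f5 17.
Outer hash (tag): even-index sum = 434 mod 256 = 178; odd-index sum = 339 mod 256 = 83 → b2 53.

b253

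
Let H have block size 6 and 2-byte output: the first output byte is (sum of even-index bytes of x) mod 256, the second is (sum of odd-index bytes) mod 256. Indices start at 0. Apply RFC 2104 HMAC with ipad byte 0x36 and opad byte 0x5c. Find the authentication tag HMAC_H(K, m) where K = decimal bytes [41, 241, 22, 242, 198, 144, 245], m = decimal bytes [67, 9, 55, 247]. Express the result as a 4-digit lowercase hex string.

Key decimal bytes [41, 241, 22, 242, 198, 144, 245] = 29 f1 16 f2 c6 90 f5 is 7 bytes > B = 6, so hash it first: H(key) = fa 73, then zero-pad to 6 bytes: K' = fa 73 00 00 00 00.
K' ⊕ ipad = cc 45 36 36 36 36.  K' ⊕ opad = a6 2f 5c 5c 5c 5c.
Inner input = (K'⊕ipad) ∥ m = cc 45 36 36 36 36 ∥ 43 09 37 f7.
Inner hash: even-index sum = 434 mod 256 = 178; odd-index sum = 433 mod 256 = 177 → b2 b1.
Outer input = (K'⊕opad) ∥ inner = a6 2f 5c 5c 5c 5c ∥ b2 b1.
Outer hash (tag): even-index sum = 528 mod 256 = 16; odd-index sum = 408 mod 256 = 152 → 10 98.

1098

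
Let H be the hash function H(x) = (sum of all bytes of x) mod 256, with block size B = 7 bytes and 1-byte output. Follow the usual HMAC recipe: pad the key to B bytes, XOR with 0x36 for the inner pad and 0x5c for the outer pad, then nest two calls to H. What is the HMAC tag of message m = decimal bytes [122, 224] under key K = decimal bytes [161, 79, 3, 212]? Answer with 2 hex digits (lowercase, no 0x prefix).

Key decimal bytes [161, 79, 3, 212] = a1 4f 03 d4 is 4 bytes ≤ B = 7; zero-pad to 7 bytes: K' = a1 4f 03 d4 00 00 00.
K' ⊕ ipad = 97 79 35 e2 36 36 36.  K' ⊕ opad = fd 13 5f 88 5c 5c 5c.
Inner input = (K'⊕ipad) ∥ m = 97 79 35 e2 36 36 36 ∥ 7a e0.
Inner hash: sum = 151+121+53+226+54+54+54+122+224 = 1059; mod 256 = 35 → 23.
Outer input = (K'⊕opad) ∥ inner = fd 13 5f 88 5c 5c 5c ∥ 23.
Outer hash (tag): sum = 253+19+95+136+92+92+92+35 = 814; mod 256 = 46 → 2e.

2e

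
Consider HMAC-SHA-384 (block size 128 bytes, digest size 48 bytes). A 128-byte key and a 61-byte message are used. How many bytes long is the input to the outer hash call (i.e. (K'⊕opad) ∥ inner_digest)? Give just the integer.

Key is 128 ≤ 128 bytes, zero-padded: |K'| = 128.
Outer input = (K'⊕opad) ∥ H(inner) → 128 + 48 = 176 bytes.

176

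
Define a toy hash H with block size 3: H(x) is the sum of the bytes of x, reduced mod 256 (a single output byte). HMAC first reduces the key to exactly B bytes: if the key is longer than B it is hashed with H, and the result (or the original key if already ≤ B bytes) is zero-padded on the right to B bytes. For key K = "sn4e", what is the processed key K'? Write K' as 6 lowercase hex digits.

|K| = 4 > B = 3, so first hash the key.
H(K): sum = 115+110+52+101 = 378; mod 256 = 122 → 7a.
Zero-pad H(K) = 7a to 3 bytes: K' = 7a 00 00.

7a0000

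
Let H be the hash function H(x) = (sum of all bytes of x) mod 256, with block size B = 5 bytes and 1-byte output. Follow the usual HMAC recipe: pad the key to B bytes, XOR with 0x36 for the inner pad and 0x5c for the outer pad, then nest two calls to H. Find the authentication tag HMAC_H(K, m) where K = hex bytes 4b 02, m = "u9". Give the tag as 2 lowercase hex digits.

Key hex bytes 4b 02 is 2 bytes ≤ B = 5; zero-pad to 5 bytes: K' = 4b 02 00 00 00.
K' ⊕ ipad = 7d 34 36 36 36.  K' ⊕ opad = 17 5e 5c 5c 5c.
Inner input = (K'⊕ipad) ∥ m = 7d 34 36 36 36 ∥ 75 39.
Inner hash: sum = 125+52+54+54+54+117+57 = 513; mod 256 = 1 → 01.
Outer input = (K'⊕opad) ∥ inner = 17 5e 5c 5c 5c ∥ 01.
Outer hash (tag): sum = 23+94+92+92+92+1 = 394; mod 256 = 138 → 8a.

8a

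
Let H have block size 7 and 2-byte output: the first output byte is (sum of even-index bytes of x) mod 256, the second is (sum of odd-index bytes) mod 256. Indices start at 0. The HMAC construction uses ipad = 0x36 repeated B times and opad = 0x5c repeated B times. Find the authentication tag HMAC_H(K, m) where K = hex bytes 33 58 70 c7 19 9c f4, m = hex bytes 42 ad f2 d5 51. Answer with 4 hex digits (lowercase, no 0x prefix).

161d

Key hex bytes 33 58 70 c7 19 9c f4 is exactly B = 7 bytes: K' = 33 58 70 c7 19 9c f4.
K' ⊕ ipad = 05 6e 46 f1 2f aa c2.  K' ⊕ opad = 6f 04 2c 9b 45 c0 a8.
Inner input = (K'⊕ipad) ∥ m = 05 6e 46 f1 2f aa c2 ∥ 42 ad f2 d5 51.
Inner hash: even-index sum = 702 mod 256 = 190; odd-index sum = 910 mod 256 = 142 → be 8e.
Outer input = (K'⊕opad) ∥ inner = 6f 04 2c 9b 45 c0 a8 ∥ be 8e.
Outer hash (tag): even-index sum = 534 mod 256 = 22; odd-index sum = 541 mod 256 = 29 → 16 1d.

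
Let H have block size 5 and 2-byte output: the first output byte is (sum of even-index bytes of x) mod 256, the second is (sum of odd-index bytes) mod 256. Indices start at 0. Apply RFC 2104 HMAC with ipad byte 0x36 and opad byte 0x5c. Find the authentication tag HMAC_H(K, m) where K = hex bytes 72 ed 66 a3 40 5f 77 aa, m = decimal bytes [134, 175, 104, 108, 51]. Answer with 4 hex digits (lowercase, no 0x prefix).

Key hex bytes 72 ed 66 a3 40 5f 77 aa is 8 bytes > B = 5, so hash it first: H(key) = 8f 99, then zero-pad to 5 bytes: K' = 8f 99 00 00 00.
K' ⊕ ipad = b9 af 36 36 36.  K' ⊕ opad = d3 c5 5c 5c 5c.
Inner input = (K'⊕ipad) ∥ m = b9 af 36 36 36 ∥ 86 af 68 6c 33.
Inner hash: even-index sum = 576 mod 256 = 64; odd-index sum = 518 mod 256 = 6 → 40 06.
Outer input = (K'⊕opad) ∥ inner = d3 c5 5c 5c 5c ∥ 40 06.
Outer hash (tag): even-index sum = 401 mod 256 = 145; odd-index sum = 353 mod 256 = 97 → 91 61.

9161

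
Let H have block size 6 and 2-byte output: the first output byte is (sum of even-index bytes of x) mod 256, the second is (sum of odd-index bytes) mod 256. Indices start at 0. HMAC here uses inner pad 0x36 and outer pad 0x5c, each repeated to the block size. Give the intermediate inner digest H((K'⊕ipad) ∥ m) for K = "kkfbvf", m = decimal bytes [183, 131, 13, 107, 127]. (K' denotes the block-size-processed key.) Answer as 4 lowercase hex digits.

30ef

Key "kkfbvf" = 6b 6b 66 62 76 66 is exactly B = 6 bytes: K' = 6b 6b 66 62 76 66.
K' ⊕ ipad = 5d 5d 50 54 40 50.
Inner input = 5d 5d 50 54 40 50 ∥ b7 83 0d 6b 7f.
Inner hash: even-index sum = 560 mod 256 = 48; odd-index sum = 495 mod 256 = 239 → 30 ef.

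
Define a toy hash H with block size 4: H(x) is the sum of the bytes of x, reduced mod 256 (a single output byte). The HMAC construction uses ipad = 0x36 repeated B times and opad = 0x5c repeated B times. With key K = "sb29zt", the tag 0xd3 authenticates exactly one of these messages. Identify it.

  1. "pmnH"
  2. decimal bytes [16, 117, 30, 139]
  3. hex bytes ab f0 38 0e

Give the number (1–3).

Key "sb29zt" = 73 62 32 39 7a 74 is 6 bytes > B = 4, so hash it first: H(key) = 2e, then zero-pad to 4 bytes: K' = 2e 00 00 00.
K' ⊕ ipad = 18 36 36 36; K' ⊕ opad = 72 5c 5c 5c.
m1: inner = H(18 36 36 36 70 6d 6e 48) = 4d; tag = H(72 5c 5c 5c 4d) = d3 ← matches
m2: inner = H(18 36 36 36 10 75 1e 8b) = e8; tag = H(72 5c 5c 5c e8) = 6e
m3: inner = H(18 36 36 36 ab f0 38 0e) = 9b; tag = H(72 5c 5c 5c 9b) = 21

1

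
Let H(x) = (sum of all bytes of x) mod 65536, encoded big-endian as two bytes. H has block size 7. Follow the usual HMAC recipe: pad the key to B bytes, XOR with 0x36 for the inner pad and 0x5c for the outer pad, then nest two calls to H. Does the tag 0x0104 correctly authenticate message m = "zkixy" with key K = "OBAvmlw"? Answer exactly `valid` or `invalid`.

Key "OBAvmlw" = 4f 42 41 76 6d 6c 77 is exactly B = 7 bytes: K' = 4f 42 41 76 6d 6c 77.
K' ⊕ ipad = 79 74 77 40 5b 5a 41; K' ⊕ opad = 13 1e 1d 2a 31 30 2b.
Inner hash: sum = 121+116+119+64+91+90+65+122+107+105+120+121 = 1241 → 04 d9.
Outer hash (recomputed tag): sum = 19+30+29+42+49+48+43+4+217 = 481 → 01 e1.
Recomputed tag = 01e1; claimed = 0104 → mismatch.

invalid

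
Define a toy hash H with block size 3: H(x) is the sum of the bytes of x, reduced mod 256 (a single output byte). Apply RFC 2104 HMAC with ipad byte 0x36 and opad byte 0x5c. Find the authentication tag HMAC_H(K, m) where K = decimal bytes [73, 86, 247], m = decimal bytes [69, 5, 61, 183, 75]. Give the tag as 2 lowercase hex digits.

f3

Key decimal bytes [73, 86, 247] = 49 56 f7 is exactly B = 3 bytes: K' = 49 56 f7.
K' ⊕ ipad = 7f 60 c1.  K' ⊕ opad = 15 0a ab.
Inner input = (K'⊕ipad) ∥ m = 7f 60 c1 ∥ 45 05 3d b7 4b.
Inner hash: sum = 127+96+193+69+5+61+183+75 = 809; mod 256 = 41 → 29.
Outer input = (K'⊕opad) ∥ inner = 15 0a ab ∥ 29.
Outer hash (tag): sum = 21+10+171+41 = 243 → f3.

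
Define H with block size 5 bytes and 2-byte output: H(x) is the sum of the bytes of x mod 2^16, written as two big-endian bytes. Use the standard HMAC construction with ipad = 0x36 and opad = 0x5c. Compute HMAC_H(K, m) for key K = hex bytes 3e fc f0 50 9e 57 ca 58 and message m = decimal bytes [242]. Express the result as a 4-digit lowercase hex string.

Key hex bytes 3e fc f0 50 9e 57 ca 58 is 8 bytes > B = 5, so hash it first: H(key) = 04 91, then zero-pad to 5 bytes: K' = 04 91 00 00 00.
K' ⊕ ipad = 32 a7 36 36 36.  K' ⊕ opad = 58 cd 5c 5c 5c.
Inner input = (K'⊕ipad) ∥ m = 32 a7 36 36 36 ∥ f2.
Inner hash: sum = 50+167+54+54+54+242 = 621 → 02 6d.
Outer input = (K'⊕opad) ∥ inner = 58 cd 5c 5c 5c ∥ 02 6d.
Outer hash (tag): sum = 88+205+92+92+92+2+109 = 680 → 02 a8.

02a8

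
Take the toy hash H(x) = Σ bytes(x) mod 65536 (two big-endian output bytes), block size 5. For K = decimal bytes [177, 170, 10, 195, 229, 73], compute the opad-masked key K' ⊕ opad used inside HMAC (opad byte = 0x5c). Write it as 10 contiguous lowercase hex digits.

5f0a5c5c5c

Key decimal bytes [177, 170, 10, 195, 229, 73] = b1 aa 0a c3 e5 49 is 6 bytes > B = 5, so hash it first: H(key) = 03 56, then zero-pad to 5 bytes: K' = 03 56 00 00 00.
XOR each byte with 0x5c: 03⊕5c=5f, 56⊕5c=0a, 00⊕5c=5c, 00⊕5c=5c, 00⊕5c=5c.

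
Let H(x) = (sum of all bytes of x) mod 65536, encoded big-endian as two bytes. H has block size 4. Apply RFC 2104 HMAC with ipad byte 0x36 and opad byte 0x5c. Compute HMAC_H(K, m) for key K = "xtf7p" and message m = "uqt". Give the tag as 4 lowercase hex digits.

0288

Key "xtf7p" = 78 74 66 37 70 is 5 bytes > B = 4, so hash it first: H(key) = 01 f9, then zero-pad to 4 bytes: K' = 01 f9 00 00.
K' ⊕ ipad = 37 cf 36 36.  K' ⊕ opad = 5d a5 5c 5c.
Inner input = (K'⊕ipad) ∥ m = 37 cf 36 36 ∥ 75 71 74.
Inner hash: sum = 55+207+54+54+117+113+116 = 716 → 02 cc.
Outer input = (K'⊕opad) ∥ inner = 5d a5 5c 5c ∥ 02 cc.
Outer hash (tag): sum = 93+165+92+92+2+204 = 648 → 02 88.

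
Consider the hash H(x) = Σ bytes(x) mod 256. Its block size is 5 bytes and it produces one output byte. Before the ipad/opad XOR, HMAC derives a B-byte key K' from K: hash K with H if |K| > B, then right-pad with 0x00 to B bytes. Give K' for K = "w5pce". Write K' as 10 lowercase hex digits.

7735706365

Key "w5pce" = 77 35 70 63 65 is exactly B = 5 bytes: K' = 77 35 70 63 65.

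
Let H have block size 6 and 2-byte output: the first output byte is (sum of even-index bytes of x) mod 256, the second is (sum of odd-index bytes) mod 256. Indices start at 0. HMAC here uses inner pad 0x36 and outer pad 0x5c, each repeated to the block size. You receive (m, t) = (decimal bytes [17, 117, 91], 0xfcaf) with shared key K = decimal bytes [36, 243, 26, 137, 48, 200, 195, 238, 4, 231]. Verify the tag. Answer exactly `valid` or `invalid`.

Key decimal bytes [36, 243, 26, 137, 48, 200, 195, 238, 4, 231] = 24 f3 1a 89 30 c8 c3 ee 04 e7 is 10 bytes > B = 6, so hash it first: H(key) = 35 19, then zero-pad to 6 bytes: K' = 35 19 00 00 00 00.
K' ⊕ ipad = 03 2f 36 36 36 36; K' ⊕ opad = 69 45 5c 5c 5c 5c.
Inner hash: even-index sum = 219 mod 256 = 219; odd-index sum = 272 mod 256 = 16 → db 10.
Outer hash (recomputed tag): even-index sum = 508 mod 256 = 252; odd-index sum = 269 mod 256 = 13 → fc 0d.
Recomputed tag = fc0d; claimed = fcaf → mismatch.

invalid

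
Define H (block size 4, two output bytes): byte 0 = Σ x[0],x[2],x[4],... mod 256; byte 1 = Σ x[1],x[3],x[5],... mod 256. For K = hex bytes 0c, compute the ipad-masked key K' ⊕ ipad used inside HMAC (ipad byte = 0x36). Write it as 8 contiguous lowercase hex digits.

Key hex bytes 0c is 1 byte ≤ B = 4; zero-pad to 4 bytes: K' = 0c 00 00 00.
XOR each byte with 0x36: 0c⊕36=3a, 00⊕36=36, 00⊕36=36, 00⊕36=36.

3a363636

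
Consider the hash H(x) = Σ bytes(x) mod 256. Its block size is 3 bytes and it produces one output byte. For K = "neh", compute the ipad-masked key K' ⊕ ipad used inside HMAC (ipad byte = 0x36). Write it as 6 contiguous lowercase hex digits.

Key "neh" = 6e 65 68 is exactly B = 3 bytes: K' = 6e 65 68.
XOR each byte with 0x36: 6e⊕36=58, 65⊕36=53, 68⊕36=5e.

58535e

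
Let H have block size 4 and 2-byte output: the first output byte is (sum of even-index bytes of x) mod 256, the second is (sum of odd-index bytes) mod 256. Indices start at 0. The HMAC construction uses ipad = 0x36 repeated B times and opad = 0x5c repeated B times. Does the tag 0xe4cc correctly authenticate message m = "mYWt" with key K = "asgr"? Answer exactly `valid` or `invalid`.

Key "asgr" = 61 73 67 72 is exactly B = 4 bytes: K' = 61 73 67 72.
K' ⊕ ipad = 57 45 51 44; K' ⊕ opad = 3d 2f 3b 2e.
Inner hash: even-index sum = 364 mod 256 = 108; odd-index sum = 342 mod 256 = 86 → 6c 56.
Outer hash (recomputed tag): even-index sum = 228 mod 256 = 228; odd-index sum = 179 mod 256 = 179 → e4 b3.
Recomputed tag = e4b3; claimed = e4cc → mismatch.

invalid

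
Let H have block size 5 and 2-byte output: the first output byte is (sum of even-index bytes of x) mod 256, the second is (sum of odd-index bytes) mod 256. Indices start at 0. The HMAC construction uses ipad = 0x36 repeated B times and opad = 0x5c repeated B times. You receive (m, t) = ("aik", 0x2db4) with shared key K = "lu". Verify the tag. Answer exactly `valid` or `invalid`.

valid

Key "lu" = 6c 75 is 2 bytes ≤ B = 5; zero-pad to 5 bytes: K' = 6c 75 00 00 00.
K' ⊕ ipad = 5a 43 36 36 36; K' ⊕ opad = 30 29 5c 5c 5c.
Inner hash: even-index sum = 303 mod 256 = 47; odd-index sum = 325 mod 256 = 69 → 2f 45.
Outer hash (recomputed tag): even-index sum = 301 mod 256 = 45; odd-index sum = 180 mod 256 = 180 → 2d b4.
Recomputed tag = 2db4; claimed = 2db4 → match.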